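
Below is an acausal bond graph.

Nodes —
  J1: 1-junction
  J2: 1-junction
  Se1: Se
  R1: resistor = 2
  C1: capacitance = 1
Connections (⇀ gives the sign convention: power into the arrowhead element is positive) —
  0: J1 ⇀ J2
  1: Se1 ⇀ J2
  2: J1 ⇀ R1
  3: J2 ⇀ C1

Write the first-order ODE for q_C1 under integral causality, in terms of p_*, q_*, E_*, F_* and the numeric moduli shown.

β1 stroke→J2  (Se1: effort source, stroke at far end)
β3 stroke→J2  (C1: C, integral causality)
β0 stroke→J1  (J2: last free bond brings flow in)
β2 stroke→R1  (J1: last free bond brings flow in)

dq_C1/dt = E_Se1/2 - q_C1/2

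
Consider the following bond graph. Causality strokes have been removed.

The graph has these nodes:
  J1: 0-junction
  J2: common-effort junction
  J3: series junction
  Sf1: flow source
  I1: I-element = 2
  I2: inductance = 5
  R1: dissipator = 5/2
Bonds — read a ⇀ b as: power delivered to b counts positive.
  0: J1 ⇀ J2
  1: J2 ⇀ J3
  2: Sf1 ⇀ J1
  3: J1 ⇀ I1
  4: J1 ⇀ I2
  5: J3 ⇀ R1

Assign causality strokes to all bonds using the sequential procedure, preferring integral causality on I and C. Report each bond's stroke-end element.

bond 0 |J1
bond 1 |J2
bond 2 |Sf1
bond 3 |I1
bond 4 |I2
bond 5 |J3

β2 →Sf1  (Sf1: flow source, stroke at near end)
β3 →I1  (I1 integral (f out))
β4 →I2  (I2 integral (f out))
β0 →J1  (J1: last free bond brings effort in)
β1 →J2  (only one effort-in slot at J2)
β5 →J3  (1-jn J3 has f-setter on 1)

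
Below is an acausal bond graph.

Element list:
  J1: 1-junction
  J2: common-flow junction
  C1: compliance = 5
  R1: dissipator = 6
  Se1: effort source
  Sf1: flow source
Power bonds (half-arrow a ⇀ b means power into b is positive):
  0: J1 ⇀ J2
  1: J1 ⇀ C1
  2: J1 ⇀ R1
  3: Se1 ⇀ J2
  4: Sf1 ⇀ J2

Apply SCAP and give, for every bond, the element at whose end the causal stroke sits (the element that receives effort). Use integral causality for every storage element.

β0 stroke at J2
β1 stroke at J1
β2 stroke at J1
β3 stroke at J2
β4 stroke at Sf1

β3 →J2  (source Se1 imposes e)
β4 →Sf1  (Sf1: flow source, stroke at near end)
β0 →J2  (J2 flow already set via bond 4)
β1 →J1  (J1 flow already set via bond 0)
β2 →J1  (J1: bond 0 brought flow, rest push out)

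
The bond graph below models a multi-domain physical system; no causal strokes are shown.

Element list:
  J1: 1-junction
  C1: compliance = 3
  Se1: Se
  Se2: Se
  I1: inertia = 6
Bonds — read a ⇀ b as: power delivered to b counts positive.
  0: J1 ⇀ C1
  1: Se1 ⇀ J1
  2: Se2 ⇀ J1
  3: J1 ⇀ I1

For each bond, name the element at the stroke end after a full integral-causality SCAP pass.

b1 stroke→J1  (Se1: effort source, stroke at far end)
b2 stroke→J1  (source Se2 imposes e)
b0 stroke→J1  (C1 integral (e out))
b3 stroke→I1  (J1 needs exactly one f-in)

#0 stroke→J1
#1 stroke→J1
#2 stroke→J1
#3 stroke→I1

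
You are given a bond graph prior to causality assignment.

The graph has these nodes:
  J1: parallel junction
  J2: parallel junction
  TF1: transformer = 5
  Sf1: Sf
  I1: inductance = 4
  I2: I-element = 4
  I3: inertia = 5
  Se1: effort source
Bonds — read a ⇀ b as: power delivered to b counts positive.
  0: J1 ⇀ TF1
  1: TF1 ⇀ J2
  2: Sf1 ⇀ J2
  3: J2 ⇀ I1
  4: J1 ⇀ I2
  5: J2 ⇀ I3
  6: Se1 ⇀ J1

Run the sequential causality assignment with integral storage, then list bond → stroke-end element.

b2 stroke at Sf1  (Sf1 (Sf) sets flow on bond)
b6 stroke at J1  (source Se1 imposes e)
b0 stroke at TF1  (J1 effort already set via bond 6)
b4 stroke at I2  (0-jn J1 has e-setter on 6)
b1 stroke at J2  (TF1 one-in-one-out from 0)
b3 stroke at I1  (J2: bond 1 brought effort, rest push out)
b5 stroke at I3  (common-e at J2 fixed by 1)

#0 |TF1
#1 |J2
#2 |Sf1
#3 |I1
#4 |I2
#5 |I3
#6 |J1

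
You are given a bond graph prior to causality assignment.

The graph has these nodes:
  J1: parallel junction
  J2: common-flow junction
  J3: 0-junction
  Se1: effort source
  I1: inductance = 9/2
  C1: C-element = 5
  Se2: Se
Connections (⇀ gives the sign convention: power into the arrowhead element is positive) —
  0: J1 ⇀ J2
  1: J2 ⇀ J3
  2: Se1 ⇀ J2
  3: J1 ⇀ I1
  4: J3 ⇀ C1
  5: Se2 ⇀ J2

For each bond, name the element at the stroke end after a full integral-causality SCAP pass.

#0 →J1
#1 →J2
#2 →J2
#3 →I1
#4 →J3
#5 →J2

#2 →J2  (Se1 fixes effort; stroke away)
#5 →J2  (Se2 (Se) sets effort on bond)
#3 →I1  (I1 outputs flow p/I1)
#0 →J1  (closing 0-jn rule on J1)
#1 →J2  (1-jn J2 has f-setter on 0)
#4 →J3  (J3: last free bond brings effort in)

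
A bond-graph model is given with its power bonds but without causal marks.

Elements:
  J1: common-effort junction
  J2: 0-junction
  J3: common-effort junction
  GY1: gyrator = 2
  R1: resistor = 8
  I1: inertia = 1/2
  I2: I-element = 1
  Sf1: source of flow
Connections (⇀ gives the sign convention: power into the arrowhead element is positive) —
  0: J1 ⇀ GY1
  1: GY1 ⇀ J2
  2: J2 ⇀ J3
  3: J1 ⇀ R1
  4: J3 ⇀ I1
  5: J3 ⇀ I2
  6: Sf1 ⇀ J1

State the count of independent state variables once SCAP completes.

bond 6 |Sf1  (Sf1 fixes flow; stroke at Sf1)
bond 4 |I1  (I1 outputs flow p/I1)
bond 5 |I2  (I2 outputs flow p/I2)
bond 2 |J3  (J3 needs exactly one e-in)
bond 1 |J2  (J2 needs exactly one e-in)
bond 0 |J1  (through GY1, causality inverts; strokes same side of GY1)
bond 3 |R1  (common-e at J1 fixed by 0)

2  (I1, I2 all integral)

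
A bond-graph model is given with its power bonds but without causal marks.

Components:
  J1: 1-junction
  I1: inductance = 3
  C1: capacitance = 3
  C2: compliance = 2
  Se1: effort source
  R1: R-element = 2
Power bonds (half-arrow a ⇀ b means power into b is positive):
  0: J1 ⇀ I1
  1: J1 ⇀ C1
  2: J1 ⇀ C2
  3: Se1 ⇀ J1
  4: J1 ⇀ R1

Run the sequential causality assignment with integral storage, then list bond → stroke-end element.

bond 3 →J1  (Se1 (Se) sets effort on bond)
bond 0 →I1  (prefer integral on I1)
bond 1 →J1  (J1: bond 0 brought flow, rest push out)
bond 2 →J1  (common-f at J1 fixed by 0)
bond 4 →J1  (J1: bond 0 brought flow, rest push out)

b0 stroke at I1
b1 stroke at J1
b2 stroke at J1
b3 stroke at J1
b4 stroke at J1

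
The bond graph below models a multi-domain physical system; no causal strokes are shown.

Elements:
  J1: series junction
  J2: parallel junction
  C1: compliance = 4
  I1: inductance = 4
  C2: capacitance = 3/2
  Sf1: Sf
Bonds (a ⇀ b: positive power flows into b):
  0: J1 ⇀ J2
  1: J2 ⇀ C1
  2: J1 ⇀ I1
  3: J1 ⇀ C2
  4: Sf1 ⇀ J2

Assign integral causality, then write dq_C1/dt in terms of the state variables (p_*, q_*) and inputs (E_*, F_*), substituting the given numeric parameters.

#4 stroke→Sf1  (source Sf1 imposes f)
#1 stroke→J2  (prefer integral on C1)
#0 stroke→J1  (J2 effort already set via bond 1)
#2 stroke→I1  (I1 outputs flow p/I1)
#3 stroke→J1  (J1 flow already set via bond 2)

dq_C1/dt = F_Sf1 + p_I1/4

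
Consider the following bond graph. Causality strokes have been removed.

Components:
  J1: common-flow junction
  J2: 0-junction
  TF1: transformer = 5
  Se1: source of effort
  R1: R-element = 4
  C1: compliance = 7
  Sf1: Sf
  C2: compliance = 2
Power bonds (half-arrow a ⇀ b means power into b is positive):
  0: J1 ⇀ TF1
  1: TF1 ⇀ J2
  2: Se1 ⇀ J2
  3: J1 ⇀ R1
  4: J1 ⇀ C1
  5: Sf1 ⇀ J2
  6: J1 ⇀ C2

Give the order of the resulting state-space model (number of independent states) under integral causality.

β2 →J2  (source Se1 imposes e)
β5 →Sf1  (Sf1 fixes flow; stroke at Sf1)
β1 →TF1  (0-jn J2 has e-setter on 2)
β0 →J1  (through TF1, causality passes straight; one stroke at TF1)
β4 →J1  (C1: C, integral causality)
β6 →J1  (C2: C, integral causality)
β3 →R1  (J1 needs exactly one f-in)

2  (C1, C2 all integral)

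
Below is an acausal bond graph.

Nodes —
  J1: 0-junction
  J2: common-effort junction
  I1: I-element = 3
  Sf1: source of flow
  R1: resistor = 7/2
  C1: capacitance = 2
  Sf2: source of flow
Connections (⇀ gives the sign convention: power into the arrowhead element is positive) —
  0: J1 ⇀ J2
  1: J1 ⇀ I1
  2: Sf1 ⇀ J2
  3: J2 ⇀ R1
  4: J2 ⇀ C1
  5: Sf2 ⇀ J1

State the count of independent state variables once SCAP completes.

b2 stroke at Sf1  (Sf1: flow source, stroke at near end)
b5 stroke at Sf2  (Sf2: flow source, stroke at near end)
b1 stroke at I1  (I1: I, integral causality)
b0 stroke at J1  (only one effort-in slot at J1)
b4 stroke at J2  (C1: C, integral causality)
b3 stroke at R1  (0-jn J2 has e-setter on 4)

2  (C1, I1 all integral)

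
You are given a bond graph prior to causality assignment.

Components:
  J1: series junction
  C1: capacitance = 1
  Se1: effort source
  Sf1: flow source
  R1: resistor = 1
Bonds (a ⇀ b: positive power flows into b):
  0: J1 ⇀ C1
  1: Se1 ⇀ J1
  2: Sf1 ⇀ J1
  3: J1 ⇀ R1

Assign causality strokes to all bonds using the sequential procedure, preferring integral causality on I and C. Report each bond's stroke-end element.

bond 0 stroke→J1
bond 1 stroke→J1
bond 2 stroke→Sf1
bond 3 stroke→J1

bond 1 →J1  (Se1: effort source, stroke at far end)
bond 2 →Sf1  (source Sf1 imposes f)
bond 0 →J1  (J1 flow already set via bond 2)
bond 3 →J1  (common-f at J1 fixed by 2)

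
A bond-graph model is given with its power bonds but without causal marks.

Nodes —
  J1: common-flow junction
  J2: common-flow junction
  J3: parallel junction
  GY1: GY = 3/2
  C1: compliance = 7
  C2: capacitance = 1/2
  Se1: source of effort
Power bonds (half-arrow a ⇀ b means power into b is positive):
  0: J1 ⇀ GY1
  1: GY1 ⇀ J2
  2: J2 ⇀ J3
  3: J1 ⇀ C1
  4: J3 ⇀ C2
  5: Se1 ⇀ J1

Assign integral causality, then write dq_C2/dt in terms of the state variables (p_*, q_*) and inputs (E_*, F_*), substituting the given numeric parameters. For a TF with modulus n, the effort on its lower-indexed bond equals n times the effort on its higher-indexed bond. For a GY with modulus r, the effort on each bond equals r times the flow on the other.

dq_C2/dt = 2*E_Se1/3 - 2*q_C1/21

β5 →J1  (source Se1 imposes e)
β3 →J1  (C1: C, integral causality)
β0 →GY1  (only one flow-in slot at J1)
β1 →GY1  (through GY1, causality inverts; strokes same side of GY1)
β2 →J2  (J2: bond 1 brought flow, rest push out)
β4 →J3  (J3 needs exactly one e-in)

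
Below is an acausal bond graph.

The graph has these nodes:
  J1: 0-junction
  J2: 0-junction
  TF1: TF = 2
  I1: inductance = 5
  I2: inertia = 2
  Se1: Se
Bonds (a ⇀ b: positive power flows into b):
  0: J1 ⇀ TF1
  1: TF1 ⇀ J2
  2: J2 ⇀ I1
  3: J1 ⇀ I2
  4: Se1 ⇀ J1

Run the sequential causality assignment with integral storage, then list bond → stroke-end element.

β4 stroke at J1  (Se1 (Se) sets effort on bond)
β0 stroke at TF1  (0-jn J1 has e-setter on 4)
β3 stroke at I2  (J1 effort already set via bond 4)
β1 stroke at J2  (TF1: transformer flips bond 0)
β2 stroke at I1  (0-jn J2 has e-setter on 1)

#0 |TF1
#1 |J2
#2 |I1
#3 |I2
#4 |J1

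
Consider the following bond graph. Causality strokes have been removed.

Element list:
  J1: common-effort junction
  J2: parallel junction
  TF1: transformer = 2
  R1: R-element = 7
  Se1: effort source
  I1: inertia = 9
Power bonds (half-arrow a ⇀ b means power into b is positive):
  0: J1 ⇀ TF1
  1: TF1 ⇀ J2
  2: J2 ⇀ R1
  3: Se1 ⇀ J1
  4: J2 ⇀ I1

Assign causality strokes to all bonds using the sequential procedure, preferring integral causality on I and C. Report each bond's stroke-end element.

bond 3 →J1  (Se1 (Se) sets effort on bond)
bond 0 →TF1  (J1: bond 3 brought effort, rest push out)
bond 1 →J2  (through TF1, causality passes straight; one stroke at TF1)
bond 2 →R1  (common-e at J2 fixed by 1)
bond 4 →I1  (J2 effort already set via bond 1)

β0 stroke at TF1
β1 stroke at J2
β2 stroke at R1
β3 stroke at J1
β4 stroke at I1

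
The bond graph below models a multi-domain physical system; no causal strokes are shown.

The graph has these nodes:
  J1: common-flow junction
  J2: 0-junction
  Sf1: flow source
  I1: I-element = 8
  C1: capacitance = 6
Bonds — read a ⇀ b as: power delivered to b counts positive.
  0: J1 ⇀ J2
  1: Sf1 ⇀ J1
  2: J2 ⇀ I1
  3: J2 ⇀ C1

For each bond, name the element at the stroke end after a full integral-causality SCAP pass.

b0 stroke at J1
b1 stroke at Sf1
b2 stroke at I1
b3 stroke at J2

β1 |Sf1  (Sf1 (Sf) sets flow on bond)
β0 |J1  (J1 flow already set via bond 1)
β2 |I1  (I1: I, integral causality)
β3 |J2  (only one effort-in slot at J2)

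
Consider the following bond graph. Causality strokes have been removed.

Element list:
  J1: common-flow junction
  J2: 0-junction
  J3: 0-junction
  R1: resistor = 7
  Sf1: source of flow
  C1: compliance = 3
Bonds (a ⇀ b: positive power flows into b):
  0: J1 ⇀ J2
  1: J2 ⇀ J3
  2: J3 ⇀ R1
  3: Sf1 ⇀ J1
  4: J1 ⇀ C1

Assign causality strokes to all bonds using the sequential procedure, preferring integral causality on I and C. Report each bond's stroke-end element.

bond 0 →J1
bond 1 →J2
bond 2 →J3
bond 3 →Sf1
bond 4 →J1

β3 stroke at Sf1  (Sf1 fixes flow; stroke at Sf1)
β0 stroke at J1  (J1 flow already set via bond 3)
β4 stroke at J1  (1-jn J1 has f-setter on 3)
β1 stroke at J2  (J2: last free bond brings effort in)
β2 stroke at J3  (J3: last free bond brings effort in)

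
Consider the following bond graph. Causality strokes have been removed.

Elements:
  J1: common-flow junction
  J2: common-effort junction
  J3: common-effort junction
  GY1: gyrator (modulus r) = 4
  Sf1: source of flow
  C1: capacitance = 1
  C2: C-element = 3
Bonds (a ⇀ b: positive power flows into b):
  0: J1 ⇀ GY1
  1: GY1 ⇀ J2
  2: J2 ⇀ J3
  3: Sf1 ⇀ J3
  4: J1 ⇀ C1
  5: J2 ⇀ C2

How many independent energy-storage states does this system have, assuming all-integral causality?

2  (C1, C2 all integral)

#3 |Sf1  (Sf1: flow source, stroke at near end)
#2 |J3  (J3 needs exactly one e-in)
#4 |J1  (C1 integral (e out))
#0 |GY1  (J1 needs exactly one f-in)
#1 |GY1  (GY1 both-in/both-out from 0)
#5 |J2  (only one effort-in slot at J2)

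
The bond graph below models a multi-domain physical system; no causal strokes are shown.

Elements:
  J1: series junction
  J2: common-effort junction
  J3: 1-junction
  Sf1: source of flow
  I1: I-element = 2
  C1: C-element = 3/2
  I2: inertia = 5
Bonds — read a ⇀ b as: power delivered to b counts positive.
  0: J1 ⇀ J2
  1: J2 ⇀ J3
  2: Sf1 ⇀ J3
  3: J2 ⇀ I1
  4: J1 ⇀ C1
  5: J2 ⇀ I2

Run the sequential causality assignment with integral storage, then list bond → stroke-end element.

bond 0 stroke→J2
bond 1 stroke→J3
bond 2 stroke→Sf1
bond 3 stroke→I1
bond 4 stroke→J1
bond 5 stroke→I2

bond 2 →Sf1  (Sf1: flow source, stroke at near end)
bond 1 →J3  (1-jn J3 has f-setter on 2)
bond 3 →I1  (prefer integral on I1)
bond 4 →J1  (C1 integral (e out))
bond 0 →J2  (J1: last free bond brings flow in)
bond 5 →I2  (J2: bond 0 brought effort, rest push out)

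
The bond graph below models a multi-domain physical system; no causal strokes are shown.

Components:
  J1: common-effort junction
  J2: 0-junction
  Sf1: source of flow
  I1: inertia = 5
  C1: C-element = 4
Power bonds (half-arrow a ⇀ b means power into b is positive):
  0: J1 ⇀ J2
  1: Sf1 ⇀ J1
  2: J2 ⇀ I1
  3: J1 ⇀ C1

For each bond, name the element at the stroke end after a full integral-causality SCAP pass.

b0 stroke at J2
b1 stroke at Sf1
b2 stroke at I1
b3 stroke at J1

#1 →Sf1  (source Sf1 imposes f)
#2 →I1  (I1 integral (f out))
#0 →J2  (J2: last free bond brings effort in)
#3 →J1  (J1 needs exactly one e-in)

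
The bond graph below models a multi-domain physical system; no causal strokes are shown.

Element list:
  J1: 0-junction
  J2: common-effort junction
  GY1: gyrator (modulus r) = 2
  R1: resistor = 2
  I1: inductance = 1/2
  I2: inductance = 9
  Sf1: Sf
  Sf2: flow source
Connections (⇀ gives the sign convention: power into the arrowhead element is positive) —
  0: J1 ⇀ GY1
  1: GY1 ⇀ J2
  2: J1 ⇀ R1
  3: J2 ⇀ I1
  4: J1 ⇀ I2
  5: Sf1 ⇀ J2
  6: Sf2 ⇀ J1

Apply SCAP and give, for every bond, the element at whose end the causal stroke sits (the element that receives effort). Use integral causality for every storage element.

β0 stroke at J1
β1 stroke at J2
β2 stroke at R1
β3 stroke at I1
β4 stroke at I2
β5 stroke at Sf1
β6 stroke at Sf2

#5 stroke→Sf1  (Sf1 fixes flow; stroke at Sf1)
#6 stroke→Sf2  (Sf2: flow source, stroke at near end)
#3 stroke→I1  (prefer integral on I1)
#1 stroke→J2  (J2 needs exactly one e-in)
#0 stroke→J1  (GY GY1: same side as bond 1)
#2 stroke→R1  (J1 effort already set via bond 0)
#4 stroke→I2  (common-e at J1 fixed by 0)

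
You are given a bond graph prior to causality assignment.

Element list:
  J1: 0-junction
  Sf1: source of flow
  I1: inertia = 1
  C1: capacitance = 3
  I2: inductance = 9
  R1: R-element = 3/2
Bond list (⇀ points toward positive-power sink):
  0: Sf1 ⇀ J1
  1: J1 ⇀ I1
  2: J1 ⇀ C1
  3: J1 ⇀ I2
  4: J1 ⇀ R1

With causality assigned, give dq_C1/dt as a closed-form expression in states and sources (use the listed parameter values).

dq_C1/dt = F_Sf1 - p_I1 - p_I2/9 - 2*q_C1/9

β0 stroke at Sf1  (source Sf1 imposes f)
β1 stroke at I1  (prefer integral on I1)
β2 stroke at J1  (C1 outputs effort q/C1)
β3 stroke at I2  (0-jn J1 has e-setter on 2)
β4 stroke at R1  (J1 effort already set via bond 2)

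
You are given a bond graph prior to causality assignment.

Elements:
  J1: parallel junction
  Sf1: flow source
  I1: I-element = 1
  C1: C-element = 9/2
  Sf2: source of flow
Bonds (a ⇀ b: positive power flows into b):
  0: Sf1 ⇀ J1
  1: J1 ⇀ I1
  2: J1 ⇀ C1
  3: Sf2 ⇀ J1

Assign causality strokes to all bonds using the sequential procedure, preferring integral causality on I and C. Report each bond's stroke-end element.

#0 stroke at Sf1  (Sf1: flow source, stroke at near end)
#3 stroke at Sf2  (Sf2 (Sf) sets flow on bond)
#1 stroke at I1  (I1: I, integral causality)
#2 stroke at J1  (only one effort-in slot at J1)

#0 |Sf1
#1 |I1
#2 |J1
#3 |Sf2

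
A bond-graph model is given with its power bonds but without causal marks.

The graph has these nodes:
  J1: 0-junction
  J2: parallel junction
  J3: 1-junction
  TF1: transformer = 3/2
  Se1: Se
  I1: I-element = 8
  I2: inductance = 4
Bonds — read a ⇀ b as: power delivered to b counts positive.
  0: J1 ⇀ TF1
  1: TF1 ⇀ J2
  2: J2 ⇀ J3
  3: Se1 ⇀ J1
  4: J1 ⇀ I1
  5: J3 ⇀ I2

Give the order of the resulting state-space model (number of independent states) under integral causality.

bond 3 stroke→J1  (Se1 fixes effort; stroke away)
bond 0 stroke→TF1  (common-e at J1 fixed by 3)
bond 4 stroke→I1  (J1 effort already set via bond 3)
bond 1 stroke→J2  (TF1 one-in-one-out from 0)
bond 2 stroke→J3  (common-e at J2 fixed by 1)
bond 5 stroke→I2  (J3: last free bond brings flow in)

2  (I1, I2 all integral)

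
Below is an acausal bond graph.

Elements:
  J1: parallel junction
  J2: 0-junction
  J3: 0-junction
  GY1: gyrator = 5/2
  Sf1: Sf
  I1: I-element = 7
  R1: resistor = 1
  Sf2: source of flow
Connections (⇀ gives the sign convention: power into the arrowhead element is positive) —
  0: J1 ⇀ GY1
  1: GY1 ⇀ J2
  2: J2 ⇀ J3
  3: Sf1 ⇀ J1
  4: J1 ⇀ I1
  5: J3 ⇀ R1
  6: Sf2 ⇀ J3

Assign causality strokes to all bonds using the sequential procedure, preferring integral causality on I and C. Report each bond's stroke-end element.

β0 stroke→J1
β1 stroke→J2
β2 stroke→J3
β3 stroke→Sf1
β4 stroke→I1
β5 stroke→R1
β6 stroke→Sf2

b3 →Sf1  (Sf1: flow source, stroke at near end)
b6 →Sf2  (source Sf2 imposes f)
b4 →I1  (I1 integral (f out))
b0 →J1  (only one effort-in slot at J1)
b1 →J2  (GY1: gyrator matches bond 0)
b2 →J3  (J2: bond 1 brought effort, rest push out)
b5 →R1  (J3 effort already set via bond 2)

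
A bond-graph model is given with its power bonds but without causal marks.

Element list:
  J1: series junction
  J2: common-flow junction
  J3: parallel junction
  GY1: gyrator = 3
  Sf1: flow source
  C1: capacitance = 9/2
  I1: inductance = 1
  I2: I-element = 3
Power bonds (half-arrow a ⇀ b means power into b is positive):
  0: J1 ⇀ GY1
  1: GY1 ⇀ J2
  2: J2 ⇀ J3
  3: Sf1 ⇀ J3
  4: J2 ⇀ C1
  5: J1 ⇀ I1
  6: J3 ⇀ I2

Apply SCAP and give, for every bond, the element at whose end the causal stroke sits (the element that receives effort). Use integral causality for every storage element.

b3 stroke→Sf1  (Sf1: flow source, stroke at near end)
b4 stroke→J2  (C1 outputs effort q/C1)
b5 stroke→I1  (I1 integral (f out))
b0 stroke→J1  (common-f at J1 fixed by 5)
b1 stroke→J2  (GY1 both-in/both-out from 0)
b2 stroke→J3  (closing 1-jn rule on J2)
b6 stroke→I2  (common-e at J3 fixed by 2)

bond 0 |J1
bond 1 |J2
bond 2 |J3
bond 3 |Sf1
bond 4 |J2
bond 5 |I1
bond 6 |I2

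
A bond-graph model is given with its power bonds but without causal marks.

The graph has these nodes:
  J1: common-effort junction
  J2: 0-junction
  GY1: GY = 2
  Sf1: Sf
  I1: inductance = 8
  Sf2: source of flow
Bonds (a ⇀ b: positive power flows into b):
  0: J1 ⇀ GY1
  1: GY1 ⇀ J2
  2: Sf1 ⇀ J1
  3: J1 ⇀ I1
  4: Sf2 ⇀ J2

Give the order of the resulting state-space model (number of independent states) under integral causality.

b2 |Sf1  (Sf1: flow source, stroke at near end)
b4 |Sf2  (Sf2 fixes flow; stroke at Sf2)
b1 |J2  (only one effort-in slot at J2)
b0 |J1  (GY1: gyrator matches bond 1)
b3 |I1  (J1 effort already set via bond 0)

1  (I1 all integral)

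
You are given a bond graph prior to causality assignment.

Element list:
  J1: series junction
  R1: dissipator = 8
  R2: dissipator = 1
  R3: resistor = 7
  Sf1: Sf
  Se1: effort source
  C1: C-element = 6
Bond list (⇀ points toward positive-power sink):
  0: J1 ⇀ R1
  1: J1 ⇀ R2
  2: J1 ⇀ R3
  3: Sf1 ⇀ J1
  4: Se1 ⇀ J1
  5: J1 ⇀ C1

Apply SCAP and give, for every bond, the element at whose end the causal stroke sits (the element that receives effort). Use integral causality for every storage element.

#3 stroke→Sf1  (source Sf1 imposes f)
#4 stroke→J1  (Se1: effort source, stroke at far end)
#0 stroke→J1  (J1 flow already set via bond 3)
#1 stroke→J1  (common-f at J1 fixed by 3)
#2 stroke→J1  (common-f at J1 fixed by 3)
#5 stroke→J1  (1-jn J1 has f-setter on 3)

#0 →J1
#1 →J1
#2 →J1
#3 →Sf1
#4 →J1
#5 →J1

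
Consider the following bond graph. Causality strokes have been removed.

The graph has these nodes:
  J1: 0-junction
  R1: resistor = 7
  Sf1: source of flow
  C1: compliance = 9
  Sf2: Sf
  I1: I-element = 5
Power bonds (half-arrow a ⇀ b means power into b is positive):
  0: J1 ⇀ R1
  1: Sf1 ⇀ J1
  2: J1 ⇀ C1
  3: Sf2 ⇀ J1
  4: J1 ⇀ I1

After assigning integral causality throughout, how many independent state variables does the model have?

#1 stroke at Sf1  (Sf1: flow source, stroke at near end)
#3 stroke at Sf2  (source Sf2 imposes f)
#2 stroke at J1  (prefer integral on C1)
#0 stroke at R1  (J1: bond 2 brought effort, rest push out)
#4 stroke at I1  (0-jn J1 has e-setter on 2)

2  (C1, I1 all integral)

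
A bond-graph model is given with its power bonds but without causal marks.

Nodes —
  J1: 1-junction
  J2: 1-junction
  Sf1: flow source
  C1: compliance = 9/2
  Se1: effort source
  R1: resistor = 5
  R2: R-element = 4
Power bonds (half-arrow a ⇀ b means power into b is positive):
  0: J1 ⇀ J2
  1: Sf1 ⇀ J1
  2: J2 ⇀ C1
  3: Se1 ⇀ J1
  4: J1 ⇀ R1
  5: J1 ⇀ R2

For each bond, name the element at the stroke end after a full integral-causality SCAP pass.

b1 stroke at Sf1  (Sf1: flow source, stroke at near end)
b3 stroke at J1  (Se1 (Se) sets effort on bond)
b0 stroke at J1  (J1 flow already set via bond 1)
b4 stroke at J1  (J1 flow already set via bond 1)
b5 stroke at J1  (J1 flow already set via bond 1)
b2 stroke at J2  (J2: bond 0 brought flow, rest push out)

b0 |J1
b1 |Sf1
b2 |J2
b3 |J1
b4 |J1
b5 |J1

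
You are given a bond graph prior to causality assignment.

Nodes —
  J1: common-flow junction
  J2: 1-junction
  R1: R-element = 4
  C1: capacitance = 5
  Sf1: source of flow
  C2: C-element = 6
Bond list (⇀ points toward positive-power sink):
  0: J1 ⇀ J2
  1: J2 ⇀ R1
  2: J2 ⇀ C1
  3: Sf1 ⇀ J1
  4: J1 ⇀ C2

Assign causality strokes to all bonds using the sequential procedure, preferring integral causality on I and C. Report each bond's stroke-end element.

β3 stroke at Sf1  (Sf1 fixes flow; stroke at Sf1)
β0 stroke at J1  (J1 flow already set via bond 3)
β4 stroke at J1  (1-jn J1 has f-setter on 3)
β1 stroke at J2  (J2: bond 0 brought flow, rest push out)
β2 stroke at J2  (J2: bond 0 brought flow, rest push out)

#0 stroke at J1
#1 stroke at J2
#2 stroke at J2
#3 stroke at Sf1
#4 stroke at J1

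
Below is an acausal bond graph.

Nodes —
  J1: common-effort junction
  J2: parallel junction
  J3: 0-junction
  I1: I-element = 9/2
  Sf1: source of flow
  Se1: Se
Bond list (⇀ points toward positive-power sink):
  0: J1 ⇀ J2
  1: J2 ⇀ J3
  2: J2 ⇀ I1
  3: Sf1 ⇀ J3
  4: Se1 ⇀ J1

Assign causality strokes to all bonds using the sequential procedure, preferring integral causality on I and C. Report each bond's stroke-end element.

β3 stroke at Sf1  (source Sf1 imposes f)
β4 stroke at J1  (Se1 (Se) sets effort on bond)
β0 stroke at J2  (0-jn J1 has e-setter on 4)
β1 stroke at J3  (J2 effort already set via bond 0)
β2 stroke at I1  (J2: bond 0 brought effort, rest push out)

#0 stroke at J2
#1 stroke at J3
#2 stroke at I1
#3 stroke at Sf1
#4 stroke at J1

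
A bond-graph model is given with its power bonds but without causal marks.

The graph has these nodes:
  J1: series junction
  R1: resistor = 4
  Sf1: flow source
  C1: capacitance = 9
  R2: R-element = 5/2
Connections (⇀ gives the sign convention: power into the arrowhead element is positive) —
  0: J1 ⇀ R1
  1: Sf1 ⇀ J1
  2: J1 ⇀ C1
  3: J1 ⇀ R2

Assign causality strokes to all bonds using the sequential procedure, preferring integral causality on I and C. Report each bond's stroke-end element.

b1 |Sf1  (Sf1 (Sf) sets flow on bond)
b0 |J1  (1-jn J1 has f-setter on 1)
b2 |J1  (1-jn J1 has f-setter on 1)
b3 |J1  (common-f at J1 fixed by 1)

b0 |J1
b1 |Sf1
b2 |J1
b3 |J1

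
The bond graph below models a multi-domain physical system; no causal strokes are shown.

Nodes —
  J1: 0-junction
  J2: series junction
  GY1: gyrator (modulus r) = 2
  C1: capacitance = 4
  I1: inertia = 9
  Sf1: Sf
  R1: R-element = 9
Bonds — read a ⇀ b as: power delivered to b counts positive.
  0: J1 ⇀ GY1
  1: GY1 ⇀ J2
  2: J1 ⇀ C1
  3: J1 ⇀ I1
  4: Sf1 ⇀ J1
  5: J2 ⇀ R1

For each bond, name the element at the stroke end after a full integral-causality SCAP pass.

bond 4 →Sf1  (Sf1 fixes flow; stroke at Sf1)
bond 2 →J1  (prefer integral on C1)
bond 0 →GY1  (J1: bond 2 brought effort, rest push out)
bond 3 →I1  (J1: bond 2 brought effort, rest push out)
bond 1 →GY1  (through GY1, causality inverts; strokes same side of GY1)
bond 5 →J2  (J2 flow already set via bond 1)

β0 stroke at GY1
β1 stroke at GY1
β2 stroke at J1
β3 stroke at I1
β4 stroke at Sf1
β5 stroke at J2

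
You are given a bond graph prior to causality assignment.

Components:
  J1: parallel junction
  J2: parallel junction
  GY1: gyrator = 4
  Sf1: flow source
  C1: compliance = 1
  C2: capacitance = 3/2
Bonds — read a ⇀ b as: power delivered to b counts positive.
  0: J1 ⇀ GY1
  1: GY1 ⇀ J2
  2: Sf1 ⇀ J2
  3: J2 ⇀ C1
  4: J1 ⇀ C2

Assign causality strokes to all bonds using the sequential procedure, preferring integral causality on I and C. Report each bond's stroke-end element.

#2 |Sf1  (Sf1 fixes flow; stroke at Sf1)
#3 |J2  (C1: C, integral causality)
#1 |GY1  (common-e at J2 fixed by 3)
#0 |GY1  (GY GY1: same side as bond 1)
#4 |J1  (only one effort-in slot at J1)

#0 |GY1
#1 |GY1
#2 |Sf1
#3 |J2
#4 |J1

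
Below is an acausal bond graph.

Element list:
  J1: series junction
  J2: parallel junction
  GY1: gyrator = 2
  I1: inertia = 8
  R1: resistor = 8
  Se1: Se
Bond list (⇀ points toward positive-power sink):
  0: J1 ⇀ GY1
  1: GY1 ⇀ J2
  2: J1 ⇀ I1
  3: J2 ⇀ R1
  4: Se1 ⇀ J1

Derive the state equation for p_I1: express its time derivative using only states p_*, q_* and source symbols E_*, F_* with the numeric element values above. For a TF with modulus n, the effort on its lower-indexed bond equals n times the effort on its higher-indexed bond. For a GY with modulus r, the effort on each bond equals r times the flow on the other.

b4 →J1  (Se1 fixes effort; stroke away)
b2 →I1  (I1: I, integral causality)
b0 →J1  (J1: bond 2 brought flow, rest push out)
b1 →J2  (GY1: gyrator matches bond 0)
b3 →R1  (J2: bond 1 brought effort, rest push out)

dp_I1/dt = E_Se1 - p_I1/16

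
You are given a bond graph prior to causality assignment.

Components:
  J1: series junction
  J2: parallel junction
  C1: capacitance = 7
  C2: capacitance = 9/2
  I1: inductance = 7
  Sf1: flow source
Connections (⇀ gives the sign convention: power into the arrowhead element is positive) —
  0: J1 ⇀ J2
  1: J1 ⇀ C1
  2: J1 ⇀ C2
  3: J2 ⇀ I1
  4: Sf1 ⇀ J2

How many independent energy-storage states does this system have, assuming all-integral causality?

#4 stroke at Sf1  (Sf1 (Sf) sets flow on bond)
#1 stroke at J1  (C1 integral (e out))
#2 stroke at J1  (C2 outputs effort q/C2)
#0 stroke at J2  (J1: last free bond brings flow in)
#3 stroke at I1  (common-e at J2 fixed by 0)

3  (C1, C2, I1 all integral)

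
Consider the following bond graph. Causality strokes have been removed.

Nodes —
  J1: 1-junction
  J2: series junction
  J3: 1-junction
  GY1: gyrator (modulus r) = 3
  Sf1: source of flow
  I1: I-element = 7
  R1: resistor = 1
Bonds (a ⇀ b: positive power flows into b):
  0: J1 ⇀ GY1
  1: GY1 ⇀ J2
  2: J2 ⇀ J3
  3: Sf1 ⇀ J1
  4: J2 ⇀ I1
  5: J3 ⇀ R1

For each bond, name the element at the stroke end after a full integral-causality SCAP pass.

#0 stroke→J1
#1 stroke→J2
#2 stroke→J2
#3 stroke→Sf1
#4 stroke→I1
#5 stroke→J3

bond 3 |Sf1  (Sf1: flow source, stroke at near end)
bond 0 |J1  (J1: bond 3 brought flow, rest push out)
bond 1 |J2  (GY1: gyrator matches bond 0)
bond 4 |I1  (I1 outputs flow p/I1)
bond 2 |J2  (J2 flow already set via bond 4)
bond 5 |J3  (J3: bond 2 brought flow, rest push out)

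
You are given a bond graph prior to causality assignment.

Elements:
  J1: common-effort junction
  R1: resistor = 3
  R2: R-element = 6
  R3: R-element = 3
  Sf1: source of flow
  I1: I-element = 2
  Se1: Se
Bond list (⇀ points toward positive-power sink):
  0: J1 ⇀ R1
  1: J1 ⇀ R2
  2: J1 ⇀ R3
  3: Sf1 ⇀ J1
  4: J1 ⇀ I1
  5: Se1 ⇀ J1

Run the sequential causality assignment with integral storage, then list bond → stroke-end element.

β3 stroke→Sf1  (Sf1: flow source, stroke at near end)
β5 stroke→J1  (Se1 fixes effort; stroke away)
β0 stroke→R1  (common-e at J1 fixed by 5)
β1 stroke→R2  (0-jn J1 has e-setter on 5)
β2 stroke→R3  (J1 effort already set via bond 5)
β4 stroke→I1  (J1: bond 5 brought effort, rest push out)

#0 stroke at R1
#1 stroke at R2
#2 stroke at R3
#3 stroke at Sf1
#4 stroke at I1
#5 stroke at J1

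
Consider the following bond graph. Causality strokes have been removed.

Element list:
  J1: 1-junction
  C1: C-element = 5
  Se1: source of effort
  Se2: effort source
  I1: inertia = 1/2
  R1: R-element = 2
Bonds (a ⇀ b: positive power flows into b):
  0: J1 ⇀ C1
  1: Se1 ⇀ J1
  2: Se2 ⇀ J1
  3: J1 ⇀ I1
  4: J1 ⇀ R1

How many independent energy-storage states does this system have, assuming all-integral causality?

2  (C1, I1 all integral)

b1 stroke at J1  (Se1 (Se) sets effort on bond)
b2 stroke at J1  (source Se2 imposes e)
b0 stroke at J1  (prefer integral on C1)
b3 stroke at I1  (I1 integral (f out))
b4 stroke at J1  (common-f at J1 fixed by 3)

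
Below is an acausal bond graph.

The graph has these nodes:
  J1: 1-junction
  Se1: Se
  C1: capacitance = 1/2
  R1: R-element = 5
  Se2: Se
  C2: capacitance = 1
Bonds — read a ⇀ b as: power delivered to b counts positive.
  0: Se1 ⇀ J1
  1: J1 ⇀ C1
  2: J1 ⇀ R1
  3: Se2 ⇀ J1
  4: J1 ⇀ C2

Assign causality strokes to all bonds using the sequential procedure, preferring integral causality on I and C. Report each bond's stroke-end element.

bond 0 |J1
bond 1 |J1
bond 2 |R1
bond 3 |J1
bond 4 |J1

bond 0 stroke at J1  (Se1 (Se) sets effort on bond)
bond 3 stroke at J1  (Se2: effort source, stroke at far end)
bond 1 stroke at J1  (C1 outputs effort q/C1)
bond 4 stroke at J1  (C2 integral (e out))
bond 2 stroke at R1  (closing 1-jn rule on J1)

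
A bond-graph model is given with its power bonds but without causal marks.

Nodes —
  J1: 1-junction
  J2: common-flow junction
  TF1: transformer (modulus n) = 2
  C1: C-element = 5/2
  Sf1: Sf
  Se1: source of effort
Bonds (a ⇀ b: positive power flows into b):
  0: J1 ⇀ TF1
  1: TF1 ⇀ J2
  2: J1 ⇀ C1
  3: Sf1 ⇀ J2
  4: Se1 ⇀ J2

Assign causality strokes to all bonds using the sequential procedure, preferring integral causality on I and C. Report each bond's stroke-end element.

β0 stroke at TF1
β1 stroke at J2
β2 stroke at J1
β3 stroke at Sf1
β4 stroke at J2

bond 3 |Sf1  (source Sf1 imposes f)
bond 4 |J2  (source Se1 imposes e)
bond 1 |J2  (J2: bond 3 brought flow, rest push out)
bond 0 |TF1  (TF1: transformer flips bond 1)
bond 2 |J1  (common-f at J1 fixed by 0)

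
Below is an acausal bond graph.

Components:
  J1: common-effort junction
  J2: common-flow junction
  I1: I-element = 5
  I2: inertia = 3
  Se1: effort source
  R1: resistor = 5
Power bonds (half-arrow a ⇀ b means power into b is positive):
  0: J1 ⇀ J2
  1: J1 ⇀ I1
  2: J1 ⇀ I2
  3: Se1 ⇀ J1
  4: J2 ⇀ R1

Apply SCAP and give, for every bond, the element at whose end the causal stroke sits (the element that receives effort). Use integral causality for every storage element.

β3 stroke at J1  (Se1 fixes effort; stroke away)
β0 stroke at J2  (J1: bond 3 brought effort, rest push out)
β1 stroke at I1  (common-e at J1 fixed by 3)
β2 stroke at I2  (J1: bond 3 brought effort, rest push out)
β4 stroke at R1  (J2 needs exactly one f-in)

β0 stroke→J2
β1 stroke→I1
β2 stroke→I2
β3 stroke→J1
β4 stroke→R1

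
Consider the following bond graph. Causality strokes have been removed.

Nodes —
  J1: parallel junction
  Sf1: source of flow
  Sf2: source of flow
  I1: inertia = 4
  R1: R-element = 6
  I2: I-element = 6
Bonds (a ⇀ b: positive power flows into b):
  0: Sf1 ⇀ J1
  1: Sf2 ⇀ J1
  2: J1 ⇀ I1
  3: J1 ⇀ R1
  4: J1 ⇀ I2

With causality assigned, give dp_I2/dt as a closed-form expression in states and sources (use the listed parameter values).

dp_I2/dt = 6*F_Sf1 + 6*F_Sf2 - 3*p_I1/2 - p_I2

b0 →Sf1  (source Sf1 imposes f)
b1 →Sf2  (Sf2: flow source, stroke at near end)
b2 →I1  (I1 outputs flow p/I1)
b4 →I2  (I2 outputs flow p/I2)
b3 →J1  (J1 needs exactly one e-in)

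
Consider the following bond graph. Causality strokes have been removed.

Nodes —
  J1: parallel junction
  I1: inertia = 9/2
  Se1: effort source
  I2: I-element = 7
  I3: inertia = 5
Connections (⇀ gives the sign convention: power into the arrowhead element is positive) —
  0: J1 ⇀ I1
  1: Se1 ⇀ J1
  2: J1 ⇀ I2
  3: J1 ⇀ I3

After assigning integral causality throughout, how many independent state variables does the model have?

bond 1 stroke→J1  (Se1 (Se) sets effort on bond)
bond 0 stroke→I1  (0-jn J1 has e-setter on 1)
bond 2 stroke→I2  (J1: bond 1 brought effort, rest push out)
bond 3 stroke→I3  (0-jn J1 has e-setter on 1)

3  (I1, I2, I3 all integral)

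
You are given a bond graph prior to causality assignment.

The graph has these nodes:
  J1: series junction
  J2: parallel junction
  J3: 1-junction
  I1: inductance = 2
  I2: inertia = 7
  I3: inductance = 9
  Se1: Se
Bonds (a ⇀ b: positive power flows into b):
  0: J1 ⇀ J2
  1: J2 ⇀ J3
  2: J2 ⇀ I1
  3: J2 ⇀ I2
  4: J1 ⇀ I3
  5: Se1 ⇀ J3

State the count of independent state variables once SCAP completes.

β5 →J3  (Se1 (Se) sets effort on bond)
β1 →J2  (J3 needs exactly one f-in)
β0 →J1  (0-jn J2 has e-setter on 1)
β2 →I1  (J2 effort already set via bond 1)
β3 →I2  (common-e at J2 fixed by 1)
β4 →I3  (J1: last free bond brings flow in)

3  (I1, I2, I3 all integral)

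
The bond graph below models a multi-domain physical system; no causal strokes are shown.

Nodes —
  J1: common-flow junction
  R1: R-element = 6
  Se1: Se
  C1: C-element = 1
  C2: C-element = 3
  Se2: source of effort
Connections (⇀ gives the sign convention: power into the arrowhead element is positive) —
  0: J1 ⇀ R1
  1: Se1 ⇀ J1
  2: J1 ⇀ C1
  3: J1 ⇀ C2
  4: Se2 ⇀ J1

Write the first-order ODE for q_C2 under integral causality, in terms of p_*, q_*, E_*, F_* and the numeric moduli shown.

dq_C2/dt = E_Se1/6 + E_Se2/6 - q_C1/6 - q_C2/18

#1 |J1  (source Se1 imposes e)
#4 |J1  (Se2 (Se) sets effort on bond)
#2 |J1  (prefer integral on C1)
#3 |J1  (C2 outputs effort q/C2)
#0 |R1  (J1: last free bond brings flow in)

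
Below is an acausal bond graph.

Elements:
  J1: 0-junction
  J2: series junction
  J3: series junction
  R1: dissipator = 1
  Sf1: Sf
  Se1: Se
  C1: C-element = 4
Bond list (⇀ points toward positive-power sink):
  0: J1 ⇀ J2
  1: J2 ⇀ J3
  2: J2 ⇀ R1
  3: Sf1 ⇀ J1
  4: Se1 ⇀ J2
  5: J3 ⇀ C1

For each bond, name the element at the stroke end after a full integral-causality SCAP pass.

b3 stroke at Sf1  (Sf1 fixes flow; stroke at Sf1)
b4 stroke at J2  (Se1 fixes effort; stroke away)
b0 stroke at J1  (J1: last free bond brings effort in)
b1 stroke at J2  (1-jn J2 has f-setter on 0)
b2 stroke at J2  (J2 flow already set via bond 0)
b5 stroke at J3  (1-jn J3 has f-setter on 1)

b0 stroke→J1
b1 stroke→J2
b2 stroke→J2
b3 stroke→Sf1
b4 stroke→J2
b5 stroke→J3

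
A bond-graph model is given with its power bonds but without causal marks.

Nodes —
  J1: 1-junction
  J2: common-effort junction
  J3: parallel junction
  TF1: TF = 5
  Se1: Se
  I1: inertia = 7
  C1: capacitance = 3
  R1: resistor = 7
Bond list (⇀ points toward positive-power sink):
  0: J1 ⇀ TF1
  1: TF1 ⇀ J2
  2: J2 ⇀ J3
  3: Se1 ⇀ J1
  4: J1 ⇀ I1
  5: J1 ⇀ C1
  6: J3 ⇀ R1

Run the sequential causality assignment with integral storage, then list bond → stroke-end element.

#0 stroke→J1
#1 stroke→TF1
#2 stroke→J2
#3 stroke→J1
#4 stroke→I1
#5 stroke→J1
#6 stroke→J3

b3 stroke at J1  (Se1: effort source, stroke at far end)
b4 stroke at I1  (I1 integral (f out))
b0 stroke at J1  (J1 flow already set via bond 4)
b5 stroke at J1  (J1: bond 4 brought flow, rest push out)
b1 stroke at TF1  (through TF1, causality passes straight; one stroke at TF1)
b2 stroke at J2  (J2: last free bond brings effort in)
b6 stroke at J3  (J3 needs exactly one e-in)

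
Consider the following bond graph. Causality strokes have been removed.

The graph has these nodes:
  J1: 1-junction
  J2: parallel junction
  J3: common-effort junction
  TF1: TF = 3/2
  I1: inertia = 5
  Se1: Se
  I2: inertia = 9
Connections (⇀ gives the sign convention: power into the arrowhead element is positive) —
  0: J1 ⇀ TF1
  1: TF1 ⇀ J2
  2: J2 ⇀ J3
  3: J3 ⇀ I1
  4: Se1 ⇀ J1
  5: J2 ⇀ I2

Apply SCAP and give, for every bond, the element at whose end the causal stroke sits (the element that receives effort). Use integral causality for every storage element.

b0 stroke→TF1
b1 stroke→J2
b2 stroke→J3
b3 stroke→I1
b4 stroke→J1
b5 stroke→I2

β4 |J1  (Se1 fixes effort; stroke away)
β0 |TF1  (closing 1-jn rule on J1)
β1 |J2  (TF1: transformer flips bond 0)
β2 |J3  (J2 effort already set via bond 1)
β5 |I2  (J2: bond 1 brought effort, rest push out)
β3 |I1  (0-jn J3 has e-setter on 2)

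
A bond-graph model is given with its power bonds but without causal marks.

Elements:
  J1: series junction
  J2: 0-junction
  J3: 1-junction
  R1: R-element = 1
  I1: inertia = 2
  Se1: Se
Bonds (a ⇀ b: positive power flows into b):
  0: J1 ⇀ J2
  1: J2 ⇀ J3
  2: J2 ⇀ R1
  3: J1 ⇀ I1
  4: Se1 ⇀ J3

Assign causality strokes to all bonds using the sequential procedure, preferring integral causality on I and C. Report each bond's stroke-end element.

bond 0 |J1
bond 1 |J2
bond 2 |R1
bond 3 |I1
bond 4 |J3

#4 →J3  (source Se1 imposes e)
#1 →J2  (J3 needs exactly one f-in)
#0 →J1  (common-e at J2 fixed by 1)
#2 →R1  (0-jn J2 has e-setter on 1)
#3 →I1  (J1 needs exactly one f-in)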